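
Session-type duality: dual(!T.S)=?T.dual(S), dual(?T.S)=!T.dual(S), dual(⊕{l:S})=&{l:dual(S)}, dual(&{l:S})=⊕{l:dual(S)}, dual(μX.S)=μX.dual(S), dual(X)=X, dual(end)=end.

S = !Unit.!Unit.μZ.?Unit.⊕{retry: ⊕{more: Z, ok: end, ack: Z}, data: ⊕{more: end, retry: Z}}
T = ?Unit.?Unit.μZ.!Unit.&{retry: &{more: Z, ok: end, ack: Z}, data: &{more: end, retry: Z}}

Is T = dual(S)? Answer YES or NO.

YES

!Unit vs ?Unit  ✓
  !Unit vs ?Unit  ✓
    μZ vs μZ  ✓ (binder kept)
      ?Unit vs !Unit  ✓
        ⊕{retry,data} vs &{retry,data}  ✓ labels match
          [retry]
            ⊕{more,ok,ack} vs &{more,ok,ack}  ✓ labels match
              [more]
                Z vs Z  ✓
              [ok]
                end vs end  ✓
              [ack]
                Z vs Z  ✓
          [data]
            ⊕{more,retry} vs &{more,retry}  ✓ labels match
              [more]
                end vs end  ✓
              [retry]
                Z vs Z  ✓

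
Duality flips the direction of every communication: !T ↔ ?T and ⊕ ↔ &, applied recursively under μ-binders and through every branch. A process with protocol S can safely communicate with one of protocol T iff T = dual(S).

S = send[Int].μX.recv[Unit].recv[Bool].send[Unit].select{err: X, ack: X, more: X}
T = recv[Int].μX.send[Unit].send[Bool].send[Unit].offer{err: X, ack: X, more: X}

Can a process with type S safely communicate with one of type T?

send[Int] ‖ recv[Int]  match
  μX ‖ μX  match (μ self-dual)
    recv[Unit] ‖ send[Unit]  match
      recv[Bool] ‖ send[Bool]  match
        send[Unit] ‖ send[Unit]  ✗ same direction on both sides — not dual

NO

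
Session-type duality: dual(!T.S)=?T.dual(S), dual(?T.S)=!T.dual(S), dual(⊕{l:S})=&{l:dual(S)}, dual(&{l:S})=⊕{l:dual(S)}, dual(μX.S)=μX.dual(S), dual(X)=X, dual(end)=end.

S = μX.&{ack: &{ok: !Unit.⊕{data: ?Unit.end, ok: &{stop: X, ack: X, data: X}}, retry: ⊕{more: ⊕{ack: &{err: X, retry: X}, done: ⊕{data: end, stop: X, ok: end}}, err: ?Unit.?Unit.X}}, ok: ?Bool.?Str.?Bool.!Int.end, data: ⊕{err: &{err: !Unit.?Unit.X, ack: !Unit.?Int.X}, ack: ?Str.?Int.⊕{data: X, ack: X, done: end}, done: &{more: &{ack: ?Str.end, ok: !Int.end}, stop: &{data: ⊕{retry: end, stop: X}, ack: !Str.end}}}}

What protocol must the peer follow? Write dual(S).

μX.⊕{ack: ⊕{ok: ?Unit.&{data: !Unit.end, ok: ⊕{stop: X, ack: X, data: X}}, retry: &{more: &{ack: ⊕{err: X, retry: X}, done: &{data: end, stop: X, ok: end}}, err: !Unit.!Unit.X}}, ok: !Bool.!Str.!Bool.?Int.end, data: &{err: ⊕{err: ?Unit.!Unit.X, ack: ?Unit.!Int.X}, ack: !Str.!Int.&{data: X, ack: X, done: end}, done: ⊕{more: ⊕{ack: !Str.end, ok: ?Int.end}, stop: ⊕{data: &{retry: end, stop: X}, ack: ?Str.end}}}}

μX ↦ μX  (binder kept)
  &{ack,ok,data} ↦ ⊕{ack,ok,data}  (offer→select)
    [ack]
      &{ok,retry} ↦ ⊕{ok,retry}  (offer→select)
        [ok]
          !Unit ↦ ?Unit
            ⊕{data,ok} ↦ &{data,ok}  (select→offer)
              [data]
                ?Unit ↦ !Unit
                  end ↦ end
              [ok]
                &{stop,ack,data} ↦ ⊕{stop,ack,data}  (offer→select)
                  [stop]
                    X ↦ X
                  [ack]
                    X ↦ X
                  [data]
                    X ↦ X
        [retry]
          ⊕{more,err} ↦ &{more,err}  (select→offer)
            [more]
              ⊕{ack,done} ↦ &{ack,done}  (select→offer)
                [ack]
                  &{err,retry} ↦ ⊕{err,retry}  (offer→select)
                    [err]
                      X ↦ X
                    [retry]
                      X ↦ X
                [done]
                  ⊕{data,stop,ok} ↦ &{data,stop,ok}  (select→offer)
                    [data]
                      end ↦ end
                    [stop]
                      X ↦ X
                    [ok]
                      end ↦ end
            [err]
              ?Unit ↦ !Unit
                ?Unit ↦ !Unit
                  X ↦ X
    [ok]
      ?Bool ↦ !Bool
        ?Str ↦ !Str
          ?Bool ↦ !Bool
            !Int ↦ ?Int
              end ↦ end
    [data]
      ⊕{err,ack,done} ↦ &{err,ack,done}  (select→offer)
        [err]
          &{err,ack} ↦ ⊕{err,ack}  (offer→select)
            [err]
              !Unit ↦ ?Unit
                ?Unit ↦ !Unit
                  X ↦ X
            [ack]
              !Unit ↦ ?Unit
                ?Int ↦ !Int
                  X ↦ X
        [ack]
          ?Str ↦ !Str
            ?Int ↦ !Int
              ⊕{data,ack,done} ↦ &{data,ack,done}  (select→offer)
                [data]
                  X ↦ X
                [ack]
                  X ↦ X
                [done]
                  end ↦ end
        [done]
          &{more,stop} ↦ ⊕{more,stop}  (offer→select)
            [more]
              &{ack,ok} ↦ ⊕{ack,ok}  (offer→select)
                [ack]
                  ?Str ↦ !Str
                    end ↦ end
                [ok]
                  !Int ↦ ?Int
                    end ↦ end
            [stop]
              &{data,ack} ↦ ⊕{data,ack}  (offer→select)
                [data]
                  ⊕{retry,stop} ↦ &{retry,stop}  (select→offer)
                    [retry]
                      end ↦ end
                    [stop]
                      X ↦ X
                [ack]
                  !Str ↦ ?Str
                    end ↦ end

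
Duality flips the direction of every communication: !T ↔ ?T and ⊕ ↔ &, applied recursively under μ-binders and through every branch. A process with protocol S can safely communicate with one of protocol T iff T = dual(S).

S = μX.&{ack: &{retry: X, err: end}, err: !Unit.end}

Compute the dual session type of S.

μX.⊕{ack: ⊕{retry: X, err: end}, err: ?Unit.end}

μX = μX  (binder kept)
  &{ack,err} = ⊕{ack,err}  (&→⊕)
    • ack:
      &{retry,err} = ⊕{retry,err}  (&→⊕)
        • retry:
          X self-dual
        • err:
          end self-dual
    • err:
      !Unit = ?Unit
        end self-dual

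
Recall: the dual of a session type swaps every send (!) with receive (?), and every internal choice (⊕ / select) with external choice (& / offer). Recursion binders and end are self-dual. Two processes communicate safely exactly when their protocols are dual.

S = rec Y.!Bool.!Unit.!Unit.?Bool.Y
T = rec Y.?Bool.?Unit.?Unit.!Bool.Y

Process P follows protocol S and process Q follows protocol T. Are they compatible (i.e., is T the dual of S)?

YES

rec Y ‖ rec Y  match (binder kept)
  !Bool ‖ ?Bool  match
    !Unit ‖ ?Unit  match
      !Unit ‖ ?Unit  match
        ?Bool ‖ !Bool  match
          Y ‖ Y  match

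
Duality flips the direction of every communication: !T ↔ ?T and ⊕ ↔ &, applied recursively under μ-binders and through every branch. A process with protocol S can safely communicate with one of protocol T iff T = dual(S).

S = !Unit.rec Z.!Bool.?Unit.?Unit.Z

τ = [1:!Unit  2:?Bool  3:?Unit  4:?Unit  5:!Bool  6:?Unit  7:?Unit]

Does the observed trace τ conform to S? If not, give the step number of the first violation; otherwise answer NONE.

2

@1 !Unit  ok  cont: rec Z.…
@2 got ?Bool, protocol expects !Bool  ✗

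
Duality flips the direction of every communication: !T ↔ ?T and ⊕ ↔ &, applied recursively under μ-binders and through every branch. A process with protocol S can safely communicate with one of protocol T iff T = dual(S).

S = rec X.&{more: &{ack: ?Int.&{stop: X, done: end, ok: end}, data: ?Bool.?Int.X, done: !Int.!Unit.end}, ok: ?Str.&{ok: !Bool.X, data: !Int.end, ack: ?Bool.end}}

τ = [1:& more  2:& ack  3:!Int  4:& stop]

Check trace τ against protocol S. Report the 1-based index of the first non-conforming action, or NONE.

3

[1] & more  ✓  residual = &{ack: ?Int.&{stop: rec X.…, done: end, ok: end}, data: ?Bool.?Int.rec X.…, done: !Int.!Unit.end}
[2] & ack  ✓  residual = ?Int.&{stop: rec X.…, done: end, ok: end}
[3] got !Int, protocol expects ?Int  ✗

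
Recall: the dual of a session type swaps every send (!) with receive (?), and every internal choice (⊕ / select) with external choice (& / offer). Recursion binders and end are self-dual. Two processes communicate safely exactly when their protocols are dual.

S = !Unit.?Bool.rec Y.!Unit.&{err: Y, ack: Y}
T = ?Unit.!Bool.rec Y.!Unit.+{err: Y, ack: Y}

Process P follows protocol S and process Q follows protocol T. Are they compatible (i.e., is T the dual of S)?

!Unit | ?Unit  ✓
  ?Bool | !Bool  ✓
    rec Y | rec Y  ✓ (rec unchanged)
      !Unit | !Unit  ✗ same direction on both sides — not dual

NO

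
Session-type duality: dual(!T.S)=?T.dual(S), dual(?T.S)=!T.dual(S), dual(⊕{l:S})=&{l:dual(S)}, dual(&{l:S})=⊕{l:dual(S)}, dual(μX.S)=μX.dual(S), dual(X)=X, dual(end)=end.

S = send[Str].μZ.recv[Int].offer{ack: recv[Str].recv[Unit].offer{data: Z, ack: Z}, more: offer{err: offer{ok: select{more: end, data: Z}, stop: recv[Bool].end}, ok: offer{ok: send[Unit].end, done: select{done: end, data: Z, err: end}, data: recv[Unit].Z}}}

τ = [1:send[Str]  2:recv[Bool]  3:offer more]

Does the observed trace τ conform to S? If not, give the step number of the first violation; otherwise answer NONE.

2

[1] send[Str]  match  now at μZ.…
[2] got recv[Bool], protocol expects recv[Int]  ✗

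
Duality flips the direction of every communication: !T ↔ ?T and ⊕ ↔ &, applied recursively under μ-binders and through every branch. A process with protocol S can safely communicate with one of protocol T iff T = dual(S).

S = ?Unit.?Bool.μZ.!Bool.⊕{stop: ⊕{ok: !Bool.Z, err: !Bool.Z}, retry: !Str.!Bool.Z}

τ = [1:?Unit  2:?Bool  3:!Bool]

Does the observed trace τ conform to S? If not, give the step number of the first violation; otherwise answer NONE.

NONE

step 1: ?Unit  ✓  residual = ?Bool.μZ.…
step 2: ?Bool  ✓  residual = μZ.…
step 3: !Bool  ✓  residual = ⊕{stop: ⊕{ok: !Bool.μZ.…, err: !Bool.μZ.…}, retry: !Str.!Bool.μZ.…}
τ conforms to S (length 3)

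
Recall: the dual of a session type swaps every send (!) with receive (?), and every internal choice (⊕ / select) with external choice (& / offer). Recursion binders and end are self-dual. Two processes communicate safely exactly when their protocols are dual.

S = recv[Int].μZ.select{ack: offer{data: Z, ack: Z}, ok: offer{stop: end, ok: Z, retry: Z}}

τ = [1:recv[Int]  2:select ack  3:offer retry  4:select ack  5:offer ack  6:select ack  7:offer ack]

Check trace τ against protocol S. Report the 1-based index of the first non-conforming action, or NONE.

[1] recv[Int]  ✓  state: μZ.…
[2] select ack  ✓  state: offer{data: μZ.…, ack: μZ.…}
[3] got offer retry, protocol expects offer data or offer ack  ✗

3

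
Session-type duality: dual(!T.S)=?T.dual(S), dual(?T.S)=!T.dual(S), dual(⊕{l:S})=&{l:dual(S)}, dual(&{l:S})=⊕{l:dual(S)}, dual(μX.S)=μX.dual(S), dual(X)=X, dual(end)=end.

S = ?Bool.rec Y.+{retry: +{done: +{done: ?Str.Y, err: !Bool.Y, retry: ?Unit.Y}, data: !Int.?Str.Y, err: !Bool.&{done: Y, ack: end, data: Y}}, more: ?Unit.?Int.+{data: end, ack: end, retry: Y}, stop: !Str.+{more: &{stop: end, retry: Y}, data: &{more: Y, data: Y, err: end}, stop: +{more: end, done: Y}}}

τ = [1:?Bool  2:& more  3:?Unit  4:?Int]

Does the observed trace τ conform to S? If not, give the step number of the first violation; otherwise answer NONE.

step 1: ?Bool  ✓  now at rec Y.…
step 2: got & more, protocol expects + retry or + more or + stop  ✗

2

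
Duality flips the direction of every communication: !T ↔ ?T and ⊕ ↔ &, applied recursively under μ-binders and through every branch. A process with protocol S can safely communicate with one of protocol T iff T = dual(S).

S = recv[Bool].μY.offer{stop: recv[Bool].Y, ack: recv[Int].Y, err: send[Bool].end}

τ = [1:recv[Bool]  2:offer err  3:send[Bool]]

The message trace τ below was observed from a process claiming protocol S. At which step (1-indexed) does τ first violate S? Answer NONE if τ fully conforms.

@1 recv[Bool]  match  cont: μY.…
@2 offer err  match  cont: send[Bool].end
@3 send[Bool]  match  cont: end
trace exhausted — no violation

NONE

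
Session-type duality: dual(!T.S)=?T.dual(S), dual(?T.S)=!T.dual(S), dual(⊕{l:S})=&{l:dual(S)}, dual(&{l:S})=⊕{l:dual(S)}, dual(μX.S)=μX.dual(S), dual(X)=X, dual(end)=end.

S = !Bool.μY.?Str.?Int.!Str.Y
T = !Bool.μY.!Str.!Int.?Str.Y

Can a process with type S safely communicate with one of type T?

!Bool vs !Bool  ✗ same direction on both sides — not dual

NO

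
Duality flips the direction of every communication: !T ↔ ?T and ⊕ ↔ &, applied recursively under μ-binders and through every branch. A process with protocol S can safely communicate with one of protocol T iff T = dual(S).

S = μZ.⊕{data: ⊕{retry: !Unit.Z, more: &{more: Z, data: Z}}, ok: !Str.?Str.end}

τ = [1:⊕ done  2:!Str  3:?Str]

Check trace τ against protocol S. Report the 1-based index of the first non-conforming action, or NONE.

1

[1] got ⊕ done, protocol expects ⊕ data or ⊕ ok  ✗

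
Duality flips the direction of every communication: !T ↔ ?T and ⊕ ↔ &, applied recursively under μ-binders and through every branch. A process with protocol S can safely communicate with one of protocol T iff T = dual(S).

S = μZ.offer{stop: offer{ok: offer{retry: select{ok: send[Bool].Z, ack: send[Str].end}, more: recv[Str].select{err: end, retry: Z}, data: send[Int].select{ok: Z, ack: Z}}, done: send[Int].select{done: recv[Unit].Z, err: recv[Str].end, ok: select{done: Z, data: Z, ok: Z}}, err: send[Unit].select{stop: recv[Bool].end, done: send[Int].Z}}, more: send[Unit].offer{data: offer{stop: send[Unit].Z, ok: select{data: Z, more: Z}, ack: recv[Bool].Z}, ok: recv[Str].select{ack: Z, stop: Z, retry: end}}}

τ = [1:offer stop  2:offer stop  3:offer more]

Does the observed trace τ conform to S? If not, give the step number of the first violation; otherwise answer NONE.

2

step 1: offer stop  ✓  now at offer{ok: offer{retry: select{ok: send[Bool].μZ.…, ack: send[Str].end}, more: recv[Str].select{err: end, retry: μZ.…}, data: send[Int].select{ok: μZ.…, ack: μZ.…}}, done: send[Int].select{done: recv[Unit].μZ.…, err: recv[Str].end, ok: select{done: μZ.…, data: μZ.…, ok: μZ.…}}, err: send[Unit].select{stop: recv[Bool].end, done: send[Int].μZ.…}}
step 2: got offer stop, protocol expects offer ok or offer done or offer err  ✗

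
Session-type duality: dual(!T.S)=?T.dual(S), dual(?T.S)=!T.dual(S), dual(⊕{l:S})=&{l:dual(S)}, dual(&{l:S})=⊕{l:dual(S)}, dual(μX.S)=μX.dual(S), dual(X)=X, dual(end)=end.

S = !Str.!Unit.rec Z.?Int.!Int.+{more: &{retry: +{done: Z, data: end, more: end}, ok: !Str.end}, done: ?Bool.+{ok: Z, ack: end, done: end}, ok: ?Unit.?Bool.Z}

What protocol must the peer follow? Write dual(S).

!Str → ?Str
  !Unit → ?Unit
    rec Z → rec Z  (μ self-dual)
      ?Int → !Int
        !Int → ?Int
          +{more,done,ok} → &{more,done,ok}  (internal→external)
            case more:
              &{retry,ok} → +{retry,ok}  (&→⊕)
                case retry:
                  +{done,data,more} → &{done,data,more}  (internal→external)
                    case done:
                      dual(Z) = Z
                    case data:
                      dual(end) = end
                    case more:
                      dual(end) = end
                case ok:
                  !Str → ?Str
                    dual(end) = end
            case done:
              ?Bool → !Bool
                +{ok,ack,done} → &{ok,ack,done}  (internal→external)
                  case ok:
                    dual(Z) = Z
                  case ack:
                    dual(end) = end
                  case done:
                    dual(end) = end
            case ok:
              ?Unit → !Unit
                ?Bool → !Bool
                  dual(Z) = Z

?Str.?Unit.rec Z.!Int.?Int.&{more: +{retry: &{done: Z, data: end, more: end}, ok: ?Str.end}, done: !Bool.&{ok: Z, ack: end, done: end}, ok: !Unit.!Bool.Z}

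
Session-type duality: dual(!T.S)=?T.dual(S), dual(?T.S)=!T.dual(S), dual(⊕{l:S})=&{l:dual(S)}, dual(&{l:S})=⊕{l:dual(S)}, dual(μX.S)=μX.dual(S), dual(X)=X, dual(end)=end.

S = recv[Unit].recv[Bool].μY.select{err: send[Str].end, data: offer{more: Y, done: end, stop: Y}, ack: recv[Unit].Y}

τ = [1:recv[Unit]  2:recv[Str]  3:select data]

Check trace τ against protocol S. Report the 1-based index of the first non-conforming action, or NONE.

@1 recv[Unit]  ✓  cont: recv[Bool].μY.…
@2 got recv[Str], protocol expects recv[Bool]  ✗

2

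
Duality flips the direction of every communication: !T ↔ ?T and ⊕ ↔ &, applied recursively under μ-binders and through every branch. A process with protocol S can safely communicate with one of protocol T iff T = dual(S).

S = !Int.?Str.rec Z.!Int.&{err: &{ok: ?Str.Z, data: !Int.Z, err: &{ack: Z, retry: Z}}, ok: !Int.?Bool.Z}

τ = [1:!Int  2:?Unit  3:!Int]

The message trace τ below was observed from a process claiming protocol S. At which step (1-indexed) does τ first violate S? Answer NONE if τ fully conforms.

2

@1 !Int  match  cont: ?Str.rec Z.…
@2 got ?Unit, protocol expects ?Str  ✗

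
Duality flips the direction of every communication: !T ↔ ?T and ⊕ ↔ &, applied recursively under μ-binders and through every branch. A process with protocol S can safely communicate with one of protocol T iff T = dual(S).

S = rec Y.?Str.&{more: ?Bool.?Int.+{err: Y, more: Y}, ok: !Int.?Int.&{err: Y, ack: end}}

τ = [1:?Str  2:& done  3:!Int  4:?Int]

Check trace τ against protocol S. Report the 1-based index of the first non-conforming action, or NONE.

step 1: ?Str  ok  residual = &{more: ?Bool.?Int.+{err: rec Y.…, more: rec Y.…}, ok: !Int.?Int.&{err: rec Y.…, ack: end}}
step 2: got & done, protocol expects & more or & ok  ✗

2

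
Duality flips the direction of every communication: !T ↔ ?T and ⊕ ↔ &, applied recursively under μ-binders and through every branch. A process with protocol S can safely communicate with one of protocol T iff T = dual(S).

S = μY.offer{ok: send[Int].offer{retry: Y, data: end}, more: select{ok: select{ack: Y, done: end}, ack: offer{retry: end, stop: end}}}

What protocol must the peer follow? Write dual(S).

μY → μY  (μ self-dual)
  offer{ok,more} → select{ok,more}  (external→internal)
    • ok:
      send[Int] → recv[Int]
        offer{retry,data} → select{retry,data}  (external→internal)
          • retry:
            Y self-dual
          • data:
            end self-dual
    • more:
      select{ok,ack} → offer{ok,ack}  (select→offer)
        • ok:
          select{ack,done} → offer{ack,done}  (select→offer)
            • ack:
              Y self-dual
            • done:
              end self-dual
        • ack:
          offer{retry,stop} → select{retry,stop}  (external→internal)
            • retry:
              end self-dual
            • stop:
              end self-dual

μY.select{ok: recv[Int].select{retry: Y, data: end}, more: offer{ok: offer{ack: Y, done: end}, ack: select{retry: end, stop: end}}}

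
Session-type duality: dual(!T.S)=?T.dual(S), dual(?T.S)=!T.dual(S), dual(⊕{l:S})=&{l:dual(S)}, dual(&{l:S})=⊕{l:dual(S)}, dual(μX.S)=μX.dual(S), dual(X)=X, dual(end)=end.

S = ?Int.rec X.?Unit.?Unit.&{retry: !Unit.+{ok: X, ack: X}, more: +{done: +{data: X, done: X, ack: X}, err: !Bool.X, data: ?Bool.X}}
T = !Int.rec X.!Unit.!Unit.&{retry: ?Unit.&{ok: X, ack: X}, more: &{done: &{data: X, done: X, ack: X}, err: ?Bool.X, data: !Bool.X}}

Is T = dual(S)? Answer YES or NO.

NO

?Int vs !Int  match
  rec X vs rec X  match (μ self-dual)
    ?Unit vs !Unit  match
      ?Unit vs !Unit  match
        &{retry,more} vs &{retry,more}  ✗ choice polarity not flipped — not dual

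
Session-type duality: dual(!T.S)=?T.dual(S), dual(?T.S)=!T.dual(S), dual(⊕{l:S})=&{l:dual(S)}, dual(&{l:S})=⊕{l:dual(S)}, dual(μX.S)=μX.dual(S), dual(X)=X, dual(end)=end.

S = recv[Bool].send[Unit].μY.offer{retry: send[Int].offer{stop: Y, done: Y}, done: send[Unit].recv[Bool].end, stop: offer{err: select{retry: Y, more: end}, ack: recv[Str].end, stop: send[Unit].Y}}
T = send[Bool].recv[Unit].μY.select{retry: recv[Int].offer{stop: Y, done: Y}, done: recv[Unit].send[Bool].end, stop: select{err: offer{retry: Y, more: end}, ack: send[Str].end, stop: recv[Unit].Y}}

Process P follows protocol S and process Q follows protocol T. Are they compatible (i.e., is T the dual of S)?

NO

recv[Bool] | send[Bool]  match
  send[Unit] | recv[Unit]  match
    μY | μY  match (rec unchanged)
      offer{retry,done,stop} | select{retry,done,stop}  match label sets agree
        • retry:
          send[Int] | recv[Int]  match
            offer{stop,done} | offer{stop,done}  ✗ choice polarity not flipped — not dual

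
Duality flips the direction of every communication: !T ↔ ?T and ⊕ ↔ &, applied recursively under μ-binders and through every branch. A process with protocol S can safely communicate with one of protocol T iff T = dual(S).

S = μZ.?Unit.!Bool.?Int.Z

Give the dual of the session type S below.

μZ → μZ  (μ self-dual)
  ?Unit → !Unit
    !Bool → ?Bool
      ?Int → !Int
        dual(Z) = Z

μZ.!Unit.?Bool.!Int.Z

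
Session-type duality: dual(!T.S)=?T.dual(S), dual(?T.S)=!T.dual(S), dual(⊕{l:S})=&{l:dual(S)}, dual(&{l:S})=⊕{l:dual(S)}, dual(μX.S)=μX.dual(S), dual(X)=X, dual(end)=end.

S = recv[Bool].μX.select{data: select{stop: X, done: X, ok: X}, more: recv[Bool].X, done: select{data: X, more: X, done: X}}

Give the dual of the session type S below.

send[Bool].μX.offer{data: offer{stop: X, done: X, ok: X}, more: send[Bool].X, done: offer{data: X, more: X, done: X}}

recv[Bool] ↦ send[Bool]
  μX ↦ μX  (binder kept)
    select{data,more,done} ↦ offer{data,more,done}  (⊕→&)
      case data:
        select{stop,done,ok} ↦ offer{stop,done,ok}  (⊕→&)
          case stop:
            X self-dual
          case done:
            X self-dual
          case ok:
            X self-dual
      case more:
        recv[Bool] ↦ send[Bool]
          X self-dual
      case done:
        select{data,more,done} ↦ offer{data,more,done}  (⊕→&)
          case data:
            X self-dual
          case more:
            X self-dual
          case done:
            X self-dual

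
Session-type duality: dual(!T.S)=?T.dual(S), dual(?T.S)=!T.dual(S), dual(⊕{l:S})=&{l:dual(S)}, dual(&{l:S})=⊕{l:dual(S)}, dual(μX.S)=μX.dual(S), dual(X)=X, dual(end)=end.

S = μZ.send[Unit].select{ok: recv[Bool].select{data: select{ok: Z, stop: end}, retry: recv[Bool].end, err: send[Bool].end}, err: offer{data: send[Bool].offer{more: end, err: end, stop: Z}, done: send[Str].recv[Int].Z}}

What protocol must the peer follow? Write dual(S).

μZ.recv[Unit].offer{ok: send[Bool].offer{data: offer{ok: Z, stop: end}, retry: send[Bool].end, err: recv[Bool].end}, err: select{data: recv[Bool].select{more: end, err: end, stop: Z}, done: recv[Str].send[Int].Z}}

μZ ↦ μZ  (binder kept)
  send[Unit] ↦ recv[Unit]
    select{ok,err} ↦ offer{ok,err}  (⊕→&)
      • ok:
        recv[Bool] ↦ send[Bool]
          select{data,retry,err} ↦ offer{data,retry,err}  (⊕→&)
            • data:
              select{ok,stop} ↦ offer{ok,stop}  (⊕→&)
                • ok:
                  Z self-dual
                • stop:
                  end self-dual
            • retry:
              recv[Bool] ↦ send[Bool]
                end self-dual
            • err:
              send[Bool] ↦ recv[Bool]
                end self-dual
      • err:
        offer{data,done} ↦ select{data,done}  (&→⊕)
          • data:
            send[Bool] ↦ recv[Bool]
              offer{more,err,stop} ↦ select{more,err,stop}  (&→⊕)
                • more:
                  end self-dual
                • err:
                  end self-dual
                • stop:
                  Z self-dual
          • done:
            send[Str] ↦ recv[Str]
              recv[Int] ↦ send[Int]
                Z self-dual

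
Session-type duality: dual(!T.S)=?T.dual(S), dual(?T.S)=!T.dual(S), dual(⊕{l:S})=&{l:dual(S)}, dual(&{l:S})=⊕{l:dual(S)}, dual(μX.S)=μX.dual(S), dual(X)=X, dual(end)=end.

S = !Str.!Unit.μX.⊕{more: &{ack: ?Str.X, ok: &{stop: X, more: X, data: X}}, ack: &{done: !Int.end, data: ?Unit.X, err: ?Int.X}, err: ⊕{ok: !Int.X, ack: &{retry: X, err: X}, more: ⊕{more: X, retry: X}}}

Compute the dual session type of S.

?Str.?Unit.μX.&{more: ⊕{ack: !Str.X, ok: ⊕{stop: X, more: X, data: X}}, ack: ⊕{done: ?Int.end, data: !Unit.X, err: !Int.X}, err: &{ok: ?Int.X, ack: ⊕{retry: X, err: X}, more: &{more: X, retry: X}}}

!Str = ?Str
  !Unit = ?Unit
    μX = μX  (rec unchanged)
      ⊕{more,ack,err} = &{more,ack,err}  (internal→external)
        case more:
          &{ack,ok} = ⊕{ack,ok}  (offer→select)
            case ack:
              ?Str = !Str
                X self-dual
            case ok:
              &{stop,more,data} = ⊕{stop,more,data}  (offer→select)
                case stop:
                  X self-dual
                case more:
                  X self-dual
                case data:
                  X self-dual
        case ack:
          &{done,data,err} = ⊕{done,data,err}  (offer→select)
            case done:
              !Int = ?Int
                end self-dual
            case data:
              ?Unit = !Unit
                X self-dual
            case err:
              ?Int = !Int
                X self-dual
        case err:
          ⊕{ok,ack,more} = &{ok,ack,more}  (internal→external)
            case ok:
              !Int = ?Int
                X self-dual
            case ack:
              &{retry,err} = ⊕{retry,err}  (offer→select)
                case retry:
                  X self-dual
                case err:
                  X self-dual
            case more:
              ⊕{more,retry} = &{more,retry}  (internal→external)
                case more:
                  X self-dual
                case retry:
                  X self-dual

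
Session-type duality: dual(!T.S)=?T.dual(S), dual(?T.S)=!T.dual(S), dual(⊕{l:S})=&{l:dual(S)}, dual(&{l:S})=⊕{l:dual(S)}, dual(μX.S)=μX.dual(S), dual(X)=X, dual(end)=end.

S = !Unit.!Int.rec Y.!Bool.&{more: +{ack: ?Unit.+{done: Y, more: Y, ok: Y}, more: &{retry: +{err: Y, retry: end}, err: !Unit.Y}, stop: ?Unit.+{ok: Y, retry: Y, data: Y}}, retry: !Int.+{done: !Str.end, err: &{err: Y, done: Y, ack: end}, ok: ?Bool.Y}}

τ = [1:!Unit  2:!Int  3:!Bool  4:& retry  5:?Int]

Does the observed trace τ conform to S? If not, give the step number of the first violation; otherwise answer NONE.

@1 !Unit  ok  state: !Int.rec Y.…
@2 !Int  ok  state: rec Y.…
@3 !Bool  ok  state: &{more: +{ack: ?Unit.+{done: rec Y.…, more: rec Y.…, ok: rec Y.…}, more: &{retry: +{err: rec Y.…, retry: end}, err: !Unit.rec Y.…}, stop: ?Unit.+{ok: rec Y.…, retry: rec Y.…, data: rec Y.…}}, retry: !Int.+{done: !Str.end, err: &{err: rec Y.…, done: rec Y.…, ack: end}, ok: ?Bool.rec Y.…}}
@4 & retry  ok  state: !Int.+{done: !Str.end, err: &{err: rec Y.…, done: rec Y.…, ack: end}, ok: ?Bool.rec Y.…}
@5 got ?Int, protocol expects !Int  ✗

5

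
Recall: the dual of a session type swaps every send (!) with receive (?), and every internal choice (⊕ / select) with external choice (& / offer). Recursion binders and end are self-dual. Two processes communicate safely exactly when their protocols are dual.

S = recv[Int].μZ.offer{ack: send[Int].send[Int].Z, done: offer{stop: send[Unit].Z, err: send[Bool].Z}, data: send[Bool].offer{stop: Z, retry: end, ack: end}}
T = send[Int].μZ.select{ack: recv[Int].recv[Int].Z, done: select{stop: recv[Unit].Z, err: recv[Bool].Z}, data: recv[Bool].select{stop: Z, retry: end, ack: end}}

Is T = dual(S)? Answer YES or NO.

YES

recv[Int] | send[Int]  match
  μZ | μZ  match (rec unchanged)
    offer{ack,done,data} | select{ack,done,data}  match label sets agree
      • ack:
        send[Int] | recv[Int]  match
          send[Int] | recv[Int]  match
            Z | Z  match
      • done:
        offer{stop,err} | select{stop,err}  match label sets agree
          • stop:
            send[Unit] | recv[Unit]  match
              Z | Z  match
          • err:
            send[Bool] | recv[Bool]  match
              Z | Z  match
      • data:
        send[Bool] | recv[Bool]  match
          offer{stop,retry,ack} | select{stop,retry,ack}  match label sets agree
            • stop:
              Z | Z  match
            • retry:
              end | end  match
            • ack:
              end | end  match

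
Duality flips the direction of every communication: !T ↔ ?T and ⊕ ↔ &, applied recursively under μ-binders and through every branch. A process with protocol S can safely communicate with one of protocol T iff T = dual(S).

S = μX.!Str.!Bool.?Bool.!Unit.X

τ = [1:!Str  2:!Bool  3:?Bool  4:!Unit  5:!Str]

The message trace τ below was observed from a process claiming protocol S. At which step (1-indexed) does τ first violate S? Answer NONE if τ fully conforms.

NONE

[1] !Str  ✓  state: !Bool.?Bool.!Unit.μX.…
[2] !Bool  ✓  state: ?Bool.!Unit.μX.…
[3] ?Bool  ✓  state: !Unit.μX.…
[4] !Unit  ✓  state: μX.…
[5] !Str  ✓  state: !Bool.?Bool.!Unit.μX.…
trace exhausted — no violation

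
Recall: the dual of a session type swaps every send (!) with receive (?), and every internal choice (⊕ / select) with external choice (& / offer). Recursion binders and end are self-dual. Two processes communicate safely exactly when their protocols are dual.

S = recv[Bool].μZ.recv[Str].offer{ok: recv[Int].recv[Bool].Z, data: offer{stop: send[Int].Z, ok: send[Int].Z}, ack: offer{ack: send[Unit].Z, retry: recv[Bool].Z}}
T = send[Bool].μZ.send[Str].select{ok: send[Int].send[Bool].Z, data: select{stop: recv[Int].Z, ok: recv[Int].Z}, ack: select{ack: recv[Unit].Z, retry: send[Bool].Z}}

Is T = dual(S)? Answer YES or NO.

recv[Bool] vs send[Bool]  match
  μZ vs μZ  match (μ self-dual)
    recv[Str] vs send[Str]  match
      offer{ok,data,ack} vs select{ok,data,ack}  match labels match
        • ok:
          recv[Int] vs send[Int]  match
            recv[Bool] vs send[Bool]  match
              Z vs Z  match
        • data:
          offer{stop,ok} vs select{stop,ok}  match labels match
            • stop:
              send[Int] vs recv[Int]  match
                Z vs Z  match
            • ok:
              send[Int] vs recv[Int]  match
                Z vs Z  match
        • ack:
          offer{ack,retry} vs select{ack,retry}  match labels match
            • ack:
              send[Unit] vs recv[Unit]  match
                Z vs Z  match
            • retry:
              recv[Bool] vs send[Bool]  match
                Z vs Z  match

YES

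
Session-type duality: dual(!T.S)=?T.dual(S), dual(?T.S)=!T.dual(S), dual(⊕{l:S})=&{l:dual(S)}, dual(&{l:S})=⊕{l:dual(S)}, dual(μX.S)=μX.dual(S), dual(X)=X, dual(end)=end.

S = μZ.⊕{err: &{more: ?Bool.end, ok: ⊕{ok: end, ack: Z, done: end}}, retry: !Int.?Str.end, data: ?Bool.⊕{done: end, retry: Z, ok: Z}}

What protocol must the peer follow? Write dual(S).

μZ → μZ  (μ self-dual)
  ⊕{err,retry,data} → &{err,retry,data}  (internal→external)
    [err]
      &{more,ok} → ⊕{more,ok}  (&→⊕)
        [more]
          ?Bool → !Bool
            end self-dual
        [ok]
          ⊕{ok,ack,done} → &{ok,ack,done}  (internal→external)
            [ok]
              end self-dual
            [ack]
              Z self-dual
            [done]
              end self-dual
    [retry]
      !Int → ?Int
        ?Str → !Str
          end self-dual
    [data]
      ?Bool → !Bool
        ⊕{done,retry,ok} → &{done,retry,ok}  (internal→external)
          [done]
            end self-dual
          [retry]
            Z self-dual
          [ok]
            Z self-dual

μZ.&{err: ⊕{more: !Bool.end, ok: &{ok: end, ack: Z, done: end}}, retry: ?Int.!Str.end, data: !Bool.&{done: end, retry: Z, ok: Z}}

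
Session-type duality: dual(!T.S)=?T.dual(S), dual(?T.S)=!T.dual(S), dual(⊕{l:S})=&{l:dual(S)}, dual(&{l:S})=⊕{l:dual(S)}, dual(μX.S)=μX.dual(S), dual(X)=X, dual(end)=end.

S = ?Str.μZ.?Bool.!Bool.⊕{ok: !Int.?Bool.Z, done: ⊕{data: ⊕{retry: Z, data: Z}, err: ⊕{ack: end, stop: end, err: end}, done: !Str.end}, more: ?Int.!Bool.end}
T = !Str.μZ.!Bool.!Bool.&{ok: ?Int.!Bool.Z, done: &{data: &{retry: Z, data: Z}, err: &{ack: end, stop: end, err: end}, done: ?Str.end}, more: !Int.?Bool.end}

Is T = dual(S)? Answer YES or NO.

?Str | !Str  match
  μZ | μZ  match (μ self-dual)
    ?Bool | !Bool  match
      !Bool | !Bool  ✗ same direction on both sides — not dual

NO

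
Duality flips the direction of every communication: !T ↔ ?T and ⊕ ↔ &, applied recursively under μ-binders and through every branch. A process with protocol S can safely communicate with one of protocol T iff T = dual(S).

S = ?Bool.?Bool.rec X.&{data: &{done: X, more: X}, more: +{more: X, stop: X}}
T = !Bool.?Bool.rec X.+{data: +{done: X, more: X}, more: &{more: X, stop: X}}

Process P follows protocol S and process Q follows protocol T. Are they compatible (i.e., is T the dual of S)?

NO

?Bool vs !Bool  match
  ?Bool vs ?Bool  ✗ same direction on both sides — not dual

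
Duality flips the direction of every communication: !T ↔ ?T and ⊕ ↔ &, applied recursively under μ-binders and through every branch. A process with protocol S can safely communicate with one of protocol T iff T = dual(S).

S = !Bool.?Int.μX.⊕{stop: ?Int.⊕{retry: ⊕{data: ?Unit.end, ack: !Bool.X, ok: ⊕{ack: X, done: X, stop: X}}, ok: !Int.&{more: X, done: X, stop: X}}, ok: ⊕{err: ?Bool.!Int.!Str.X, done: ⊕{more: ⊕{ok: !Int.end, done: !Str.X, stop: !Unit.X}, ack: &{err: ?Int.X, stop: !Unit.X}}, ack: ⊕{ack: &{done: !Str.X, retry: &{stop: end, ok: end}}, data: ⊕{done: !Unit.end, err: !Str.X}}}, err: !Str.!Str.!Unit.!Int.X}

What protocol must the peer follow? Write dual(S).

!Bool = ?Bool
  ?Int = !Int
    μX = μX  (binder kept)
      ⊕{stop,ok,err} = &{stop,ok,err}  (select→offer)
        • stop:
          ?Int = !Int
            ⊕{retry,ok} = &{retry,ok}  (select→offer)
              • retry:
                ⊕{data,ack,ok} = &{data,ack,ok}  (select→offer)
                  • data:
                    ?Unit = !Unit
                      end self-dual
                  • ack:
                    !Bool = ?Bool
                      X self-dual
                  • ok:
                    ⊕{ack,done,stop} = &{ack,done,stop}  (select→offer)
                      • ack:
                        X self-dual
                      • done:
                        X self-dual
                      • stop:
                        X self-dual
              • ok:
                !Int = ?Int
                  &{more,done,stop} = ⊕{more,done,stop}  (external→internal)
                    • more:
                      X self-dual
                    • done:
                      X self-dual
                    • stop:
                      X self-dual
        • ok:
          ⊕{err,done,ack} = &{err,done,ack}  (select→offer)
            • err:
              ?Bool = !Bool
                !Int = ?Int
                  !Str = ?Str
                    X self-dual
            • done:
              ⊕{more,ack} = &{more,ack}  (select→offer)
                • more:
                  ⊕{ok,done,stop} = &{ok,done,stop}  (select→offer)
                    • ok:
                      !Int = ?Int
                        end self-dual
                    • done:
                      !Str = ?Str
                        X self-dual
                    • stop:
                      !Unit = ?Unit
                        X self-dual
                • ack:
                  &{err,stop} = ⊕{err,stop}  (external→internal)
                    • err:
                      ?Int = !Int
                        X self-dual
                    • stop:
                      !Unit = ?Unit
                        X self-dual
            • ack:
              ⊕{ack,data} = &{ack,data}  (select→offer)
                • ack:
                  &{done,retry} = ⊕{done,retry}  (external→internal)
                    • done:
                      !Str = ?Str
                        X self-dual
                    • retry:
                      &{stop,ok} = ⊕{stop,ok}  (external→internal)
                        • stop:
                          end self-dual
                        • ok:
                          end self-dual
                • data:
                  ⊕{done,err} = &{done,err}  (select→offer)
                    • done:
                      !Unit = ?Unit
                        end self-dual
                    • err:
                      !Str = ?Str
                        X self-dual
        • err:
          !Str = ?Str
            !Str = ?Str
              !Unit = ?Unit
                !Int = ?Int
                  X self-dual

?Bool.!Int.μX.&{stop: !Int.&{retry: &{data: !Unit.end, ack: ?Bool.X, ok: &{ack: X, done: X, stop: X}}, ok: ?Int.⊕{more: X, done: X, stop: X}}, ok: &{err: !Bool.?Int.?Str.X, done: &{more: &{ok: ?Int.end, done: ?Str.X, stop: ?Unit.X}, ack: ⊕{err: !Int.X, stop: ?Unit.X}}, ack: &{ack: ⊕{done: ?Str.X, retry: ⊕{stop: end, ok: end}}, data: &{done: ?Unit.end, err: ?Str.X}}}, err: ?Str.?Str.?Unit.?Int.X}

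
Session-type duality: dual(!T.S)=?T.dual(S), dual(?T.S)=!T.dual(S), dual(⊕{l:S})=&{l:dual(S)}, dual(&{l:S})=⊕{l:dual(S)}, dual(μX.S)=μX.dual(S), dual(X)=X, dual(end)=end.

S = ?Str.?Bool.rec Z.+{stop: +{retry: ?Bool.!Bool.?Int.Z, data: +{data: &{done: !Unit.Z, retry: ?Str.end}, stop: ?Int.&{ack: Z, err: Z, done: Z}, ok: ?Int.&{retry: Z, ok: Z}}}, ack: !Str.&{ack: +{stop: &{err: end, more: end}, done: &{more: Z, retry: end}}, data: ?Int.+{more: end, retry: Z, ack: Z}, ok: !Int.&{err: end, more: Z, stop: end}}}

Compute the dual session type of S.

?Str ↦ !Str
  ?Bool ↦ !Bool
    rec Z ↦ rec Z  (binder kept)
      +{stop,ack} ↦ &{stop,ack}  (internal→external)
        [stop]
          +{retry,data} ↦ &{retry,data}  (internal→external)
            [retry]
              ?Bool ↦ !Bool
                !Bool ↦ ?Bool
                  ?Int ↦ !Int
                    Z self-dual
            [data]
              +{data,stop,ok} ↦ &{data,stop,ok}  (internal→external)
                [data]
                  &{done,retry} ↦ +{done,retry}  (&→⊕)
                    [done]
                      !Unit ↦ ?Unit
                        Z self-dual
                    [retry]
                      ?Str ↦ !Str
                        end self-dual
                [stop]
                  ?Int ↦ !Int
                    &{ack,err,done} ↦ +{ack,err,done}  (&→⊕)
                      [ack]
                        Z self-dual
                      [err]
                        Z self-dual
                      [done]
                        Z self-dual
                [ok]
                  ?Int ↦ !Int
                    &{retry,ok} ↦ +{retry,ok}  (&→⊕)
                      [retry]
                        Z self-dual
                      [ok]
                        Z self-dual
        [ack]
          !Str ↦ ?Str
            &{ack,data,ok} ↦ +{ack,data,ok}  (&→⊕)
              [ack]
                +{stop,done} ↦ &{stop,done}  (internal→external)
                  [stop]
                    &{err,more} ↦ +{err,more}  (&→⊕)
                      [err]
                        end self-dual
                      [more]
                        end self-dual
                  [done]
                    &{more,retry} ↦ +{more,retry}  (&→⊕)
                      [more]
                        Z self-dual
                      [retry]
                        end self-dual
              [data]
                ?Int ↦ !Int
                  +{more,retry,ack} ↦ &{more,retry,ack}  (internal→external)
                    [more]
                      end self-dual
                    [retry]
                      Z self-dual
                    [ack]
                      Z self-dual
              [ok]
                !Int ↦ ?Int
                  &{err,more,stop} ↦ +{err,more,stop}  (&→⊕)
                    [err]
                      end self-dual
                    [more]
                      Z self-dual
                    [stop]
                      end self-dual

!Str.!Bool.rec Z.&{stop: &{retry: !Bool.?Bool.!Int.Z, data: &{data: +{done: ?Unit.Z, retry: !Str.end}, stop: !Int.+{ack: Z, err: Z, done: Z}, ok: !Int.+{retry: Z, ok: Z}}}, ack: ?Str.+{ack: &{stop: +{err: end, more: end}, done: +{more: Z, retry: end}}, data: !Int.&{more: end, retry: Z, ack: Z}, ok: ?Int.+{err: end, more: Z, stop: end}}}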